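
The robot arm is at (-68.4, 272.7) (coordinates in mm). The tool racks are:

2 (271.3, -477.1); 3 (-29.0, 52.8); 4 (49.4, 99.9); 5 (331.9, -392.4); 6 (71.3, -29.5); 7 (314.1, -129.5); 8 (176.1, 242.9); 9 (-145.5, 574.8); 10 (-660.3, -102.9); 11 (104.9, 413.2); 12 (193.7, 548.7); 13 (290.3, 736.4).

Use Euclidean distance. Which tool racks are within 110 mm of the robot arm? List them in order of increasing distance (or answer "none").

Distances from (-68.4, 272.7):
2: 823.2 mm
3: 223.4 mm
4: 209.1 mm
5: 776.3 mm
6: 332.9 mm
7: 555.0 mm
8: 246.3 mm
9: 311.8 mm
10: 701.0 mm
11: 223.1 mm
12: 380.6 mm
13: 586.2 mm
Threshold 110 mm: none within range.

none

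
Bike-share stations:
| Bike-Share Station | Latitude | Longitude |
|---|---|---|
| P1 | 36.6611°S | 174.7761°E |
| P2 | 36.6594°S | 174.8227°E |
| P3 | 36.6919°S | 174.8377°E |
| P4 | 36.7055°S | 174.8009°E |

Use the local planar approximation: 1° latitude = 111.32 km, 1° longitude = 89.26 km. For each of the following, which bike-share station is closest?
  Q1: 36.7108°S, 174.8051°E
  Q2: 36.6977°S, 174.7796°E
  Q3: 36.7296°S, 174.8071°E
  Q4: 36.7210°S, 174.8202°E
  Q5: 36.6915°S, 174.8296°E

Q1 at 36.7108°S, 174.8051°E:
  P1: √((0.0497·111.32)² + (-0.0290·89.26)²) = √(30.609707 + 6.700539) = 6.1082 km
  P2: √((0.0514·111.32)² + (0.0176·89.26)²) = √(32.739545 + 2.467966) = 5.9336 km
  P3: √((0.0189·111.32)² + (0.0326·89.26)²) = √(4.426597 + 8.467378) = 3.5908 km
  P4: √((0.0053·111.32)² + (-0.0042·89.26)²) = √(0.348095 + 0.140544) = 0.6990 km
  → nearest: P4 (0.6990 km)
Q2 at 36.6977°S, 174.7796°E:
  P1: √((0.0366·111.32)² + (-0.0035·89.26)²) = √(16.600018 + 0.097600) = 4.0863 km
  P2: √((0.0383·111.32)² + (0.0431·89.26)²) = √(18.177910 + 14.800225) = 5.7427 km
  P3: √((0.0058·111.32)² + (0.0581·89.26)²) = √(0.416872 + 26.894658) = 5.2260 km
  P4: √((-0.0078·111.32)² + (0.0213·89.26)²) = √(0.753938 + 3.614706) = 2.0901 km
  → nearest: P4 (2.0901 km)
Q3 at 36.7296°S, 174.8071°E:
  P1: √((0.0685·111.32)² + (-0.0310·89.26)²) = √(58.147030 + 7.656621) = 8.1119 km
  P2: √((0.0702·111.32)² + (0.0156·89.26)²) = √(61.068973 + 1.938934) = 7.9378 km
  P3: √((0.0377·111.32)² + (0.0306·89.26)²) = √(17.612828 + 7.460306) = 5.0073 km
  P4: √((0.0241·111.32)² + (-0.0062·89.26)²) = √(7.197480 + 0.306265) = 2.7393 km
  → nearest: P4 (2.7393 km)
Q4 at 36.7210°S, 174.8202°E:
  P1: √((0.0599·111.32)² + (-0.0441·89.26)²) = √(44.463131 + 15.494977) = 7.7433 km
  P2: √((0.0616·111.32)² + (0.0025·89.26)²) = √(47.022728 + 0.049796) = 6.8609 km
  P3: √((0.0291·111.32)² + (0.0175·89.26)²) = √(10.493790 + 2.440000) = 3.5964 km
  P4: √((0.0155·111.32)² + (-0.0193·89.26)²) = √(2.977212 + 2.967757) = 2.4382 km
  → nearest: P4 (2.4382 km)
Q5 at 36.6915°S, 174.8296°E:
  P1: √((0.0304·111.32)² + (-0.0535·89.26)²) = √(11.452322 + 22.804541) = 5.8529 km
  P2: √((0.0321·111.32)² + (-0.0069·89.26)²) = √(12.768987 + 0.379325) = 3.6261 km
  P3: √((-0.0004·111.32)² + (0.0081·89.26)²) = √(0.001983 + 0.522738) = 0.7244 km
  P4: √((-0.0140·111.32)² + (-0.0287·89.26)²) = √(2.428860 + 6.562625) = 2.9986 km
  → nearest: P3 (0.7244 km)

Q1→P4; Q2→P4; Q3→P4; Q4→P4; Q5→P3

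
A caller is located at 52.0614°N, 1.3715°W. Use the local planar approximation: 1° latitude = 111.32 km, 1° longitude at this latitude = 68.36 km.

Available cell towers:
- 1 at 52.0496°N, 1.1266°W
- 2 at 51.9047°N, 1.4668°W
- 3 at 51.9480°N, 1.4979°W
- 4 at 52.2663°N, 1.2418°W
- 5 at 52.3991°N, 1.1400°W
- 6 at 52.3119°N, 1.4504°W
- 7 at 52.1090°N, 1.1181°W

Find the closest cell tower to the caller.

Distances from 52.0614°N, 1.3715°W:
1: √((-0.0118·111.32)² + (0.2449·68.36)²) = √(1.725482 + 280.273269) = 16.7928 km
2: √((-0.1567·111.32)² + (-0.0953·68.36)²) = √(304.287693 + 42.441420) = 18.6207 km
3: √((-0.1134·111.32)² + (-0.1264·68.36)²) = √(159.357499 + 74.661766) = 15.2977 km
4: √((0.2049·111.32)² + (0.1297·68.36)²) = √(520.271830 + 78.611134) = 24.4721 km
5: √((0.3377·111.32)² + (0.2315·68.36)²) = √(1413.215905 + 250.441386) = 40.7880 km
6: √((0.2505·111.32)² + (-0.0789·68.36)²) = √(777.610034 + 29.090964) = 28.4025 km
7: √((0.0476·111.32)² + (0.2534·68.36)²) = √(28.077621 + 300.066373) = 18.1147 km
Minimum: 3 at 15.2977 km.

3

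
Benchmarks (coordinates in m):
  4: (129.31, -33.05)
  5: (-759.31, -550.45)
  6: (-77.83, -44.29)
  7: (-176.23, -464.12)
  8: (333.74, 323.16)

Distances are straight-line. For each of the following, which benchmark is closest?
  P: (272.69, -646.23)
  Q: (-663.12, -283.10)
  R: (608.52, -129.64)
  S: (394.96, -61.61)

P→7; Q→5; R→4; S→4

P at (272.69, -646.23):
  4: √((-143.38)² + (613.18)²) = √(20557.8244 + 375989.7124) = 629.72 m
  5: √((-1032.00)² + (95.78)²) = √(1065024.0000 + 9173.8084) = 1036.44 m
  6: √((-350.52)² + (601.94)²) = √(122864.2704 + 362331.7636) = 696.56 m
  7: √((-448.92)² + (182.11)²) = √(201529.1664 + 33164.0521) = 484.45 m
  8: √((61.05)² + (969.39)²) = √(3727.1025 + 939716.9721) = 971.31 m
  → nearest: 7 (484.45 m)
Q at (-663.12, -283.10):
  4: √((792.43)² + (250.05)²) = √(627945.3049 + 62525.0025) = 830.95 m
  5: √((-96.19)² + (-267.35)²) = √(9252.5161 + 71476.0225) = 284.13 m
  6: √((585.29)² + (238.81)²) = √(342564.3841 + 57030.2161) = 632.13 m
  7: √((486.89)² + (-181.02)²) = √(237061.8721 + 32768.2404) = 519.45 m
  8: √((996.86)² + (606.26)²) = √(993729.8596 + 367551.1876) = 1166.74 m
  → nearest: 5 (284.13 m)
R at (608.52, -129.64):
  4: √((-479.21)² + (96.59)²) = √(229642.2241 + 9329.6281) = 488.85 m
  5: √((-1367.83)² + (-420.81)²) = √(1870958.9089 + 177081.0561) = 1431.10 m
  6: √((-686.35)² + (85.35)²) = √(471076.3225 + 7284.6225) = 691.64 m
  7: √((-784.75)² + (-334.48)²) = √(615832.5625 + 111876.8704) = 853.06 m
  8: √((-274.78)² + (452.80)²) = √(75504.0484 + 205027.8400) = 529.65 m
  → nearest: 4 (488.85 m)
S at (394.96, -61.61):
  4: √((-265.65)² + (28.56)²) = √(70569.9225 + 815.6736) = 267.18 m
  5: √((-1154.27)² + (-488.84)²) = √(1332339.2329 + 238964.5456) = 1253.52 m
  6: √((-472.79)² + (17.32)²) = √(223530.3841 + 299.9824) = 473.11 m
  7: √((-571.19)² + (-402.51)²) = √(326258.0161 + 162014.3001) = 698.76 m
  8: √((-61.22)² + (384.77)²) = √(3747.8884 + 148047.9529) = 389.61 m
  → nearest: 4 (267.18 m)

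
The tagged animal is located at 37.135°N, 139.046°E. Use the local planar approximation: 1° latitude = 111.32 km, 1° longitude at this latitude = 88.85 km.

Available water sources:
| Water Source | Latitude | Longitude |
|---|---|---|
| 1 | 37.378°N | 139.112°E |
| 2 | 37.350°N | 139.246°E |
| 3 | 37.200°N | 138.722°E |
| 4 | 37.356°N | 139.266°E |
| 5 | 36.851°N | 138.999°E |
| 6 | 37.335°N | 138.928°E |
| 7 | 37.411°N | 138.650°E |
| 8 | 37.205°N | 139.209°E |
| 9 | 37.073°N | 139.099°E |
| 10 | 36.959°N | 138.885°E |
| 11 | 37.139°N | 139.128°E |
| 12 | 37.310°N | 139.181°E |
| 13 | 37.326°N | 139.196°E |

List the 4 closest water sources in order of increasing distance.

11, 9, 8, 12

Distances from 37.135°N, 139.046°E:
1: 27.679 km
2: 29.809 km
3: 29.683 km
4: 31.422 km
5: 31.889 km
6: 24.609 km
7: 46.711 km
8: 16.446 km
9: 8.355 km
10: 24.259 km
11: 7.299 km
12: 22.878 km
13: 25.094 km
Sorted: 11 (7.299 km) < 9 (8.355 km) < 8 (16.446 km) < 12 (22.878 km) < 10 (24.259 km) < 6 (24.609 km) < …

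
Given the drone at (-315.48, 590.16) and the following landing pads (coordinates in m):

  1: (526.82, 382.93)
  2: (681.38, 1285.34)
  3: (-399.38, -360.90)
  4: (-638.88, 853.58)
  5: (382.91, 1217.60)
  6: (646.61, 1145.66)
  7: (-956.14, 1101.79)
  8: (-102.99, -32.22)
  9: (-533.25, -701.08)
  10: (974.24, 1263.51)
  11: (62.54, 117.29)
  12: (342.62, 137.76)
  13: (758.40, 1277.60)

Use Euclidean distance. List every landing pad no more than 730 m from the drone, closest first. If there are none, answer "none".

Distances from (-315.48, 590.16):
1: 867.42 m
2: 1215.32 m
3: 954.75 m
4: 417.11 m
5: 938.84 m
6: 1110.94 m
7: 819.88 m
8: 657.65 m
9: 1309.47 m
10: 1454.92 m
11: 605.40 m
12: 798.60 m
13: 1275.07 m
Threshold 730 m: 4 (417.11 m), 11 (605.40 m), 8 (657.65 m) are within range.

4, 11, 8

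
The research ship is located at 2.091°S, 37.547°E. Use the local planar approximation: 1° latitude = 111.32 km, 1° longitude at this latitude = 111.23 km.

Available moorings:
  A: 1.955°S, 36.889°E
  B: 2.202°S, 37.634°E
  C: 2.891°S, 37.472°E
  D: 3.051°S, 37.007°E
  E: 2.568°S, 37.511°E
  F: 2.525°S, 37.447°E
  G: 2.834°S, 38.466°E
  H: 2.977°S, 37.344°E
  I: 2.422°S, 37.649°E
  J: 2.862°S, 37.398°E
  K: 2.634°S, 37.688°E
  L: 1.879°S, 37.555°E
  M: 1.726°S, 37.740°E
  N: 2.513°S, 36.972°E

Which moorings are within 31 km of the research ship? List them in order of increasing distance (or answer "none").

B, L

Distances from 2.091°S, 37.547°E:
A: 74.739 km
B: 15.695 km
C: 89.446 km
D: 122.590 km
E: 53.250 km
F: 49.577 km
G: 131.492 km
H: 101.181 km
I: 38.554 km
J: 87.413 km
K: 62.448 km
L: 23.617 km
M: 45.954 km
N: 79.356 km
Threshold 31 km: B (15.695 km), L (23.617 km) are within range.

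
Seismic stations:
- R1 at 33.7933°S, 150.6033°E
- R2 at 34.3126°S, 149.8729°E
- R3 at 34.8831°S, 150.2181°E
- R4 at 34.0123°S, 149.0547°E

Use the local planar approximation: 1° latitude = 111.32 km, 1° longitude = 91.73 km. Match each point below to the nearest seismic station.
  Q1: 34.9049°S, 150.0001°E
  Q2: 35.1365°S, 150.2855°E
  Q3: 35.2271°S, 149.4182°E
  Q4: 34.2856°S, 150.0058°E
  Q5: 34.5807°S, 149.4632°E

Q1 at 34.9049°S, 150.0001°E:
  R1: 135.5507 km
  R2: 66.9593 km
  R3: 20.1439 km
  R4: 131.8858 km
  → nearest: R3 (20.1439 km)
Q2 at 35.1365°S, 150.2855°E:
  R1: 152.3403 km
  R2: 99.2189 km
  R3: 28.8781 km
  R4: 168.5473 km
  → nearest: R3 (28.8781 km)
Q3 at 35.2271°S, 149.4182°E:
  R1: 193.1146 km
  R2: 110.0153 km
  R3: 82.7666 km
  R4: 139.2817 km
  → nearest: R3 (82.7666 km)
Q4 at 34.2856°S, 150.0058°E:
  R1: 77.5070 km
  R2: 12.5560 km
  R3: 69.3060 km
  R4: 92.3969 km
  → nearest: R2 (12.5560 km)
Q5 at 34.5807°S, 149.4632°E:
  R1: 136.4565 km
  R2: 47.9907 km
  R3: 76.9958 km
  R4: 73.5375 km
  → nearest: R2 (47.9907 km)

Q1→R3; Q2→R3; Q3→R3; Q4→R2; Q5→R2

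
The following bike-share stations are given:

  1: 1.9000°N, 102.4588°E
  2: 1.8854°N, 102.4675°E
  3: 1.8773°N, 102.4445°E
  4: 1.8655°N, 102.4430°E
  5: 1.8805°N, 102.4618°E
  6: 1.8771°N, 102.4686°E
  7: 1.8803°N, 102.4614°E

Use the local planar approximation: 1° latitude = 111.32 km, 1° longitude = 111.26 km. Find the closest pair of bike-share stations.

5 and 7

Pairwise distances:
5–7: 0.0498 km
2–5: 0.8365 km
5–6: 0.8460 km
6–7: 0.8767 km
2–7: 0.8848 km
2–6: 0.9320 km
3–4: 1.3241 km
1–2: 1.8917 km
3–7: 1.9097 km
3–5: 1.9575 km
1–5: 2.1963 km
1–7: 2.2120 km
4–7: 2.6278 km
4–5: 2.6765 km
3–6: 2.6815 km
2–3: 2.7132 km
1–6: 2.7726 km
1–3: 2.9861 km
4–6: 3.1273 km
2–4: 3.5125 km
1–4: 4.2237 km
Closest pair: 5–7 at 0.0498 km.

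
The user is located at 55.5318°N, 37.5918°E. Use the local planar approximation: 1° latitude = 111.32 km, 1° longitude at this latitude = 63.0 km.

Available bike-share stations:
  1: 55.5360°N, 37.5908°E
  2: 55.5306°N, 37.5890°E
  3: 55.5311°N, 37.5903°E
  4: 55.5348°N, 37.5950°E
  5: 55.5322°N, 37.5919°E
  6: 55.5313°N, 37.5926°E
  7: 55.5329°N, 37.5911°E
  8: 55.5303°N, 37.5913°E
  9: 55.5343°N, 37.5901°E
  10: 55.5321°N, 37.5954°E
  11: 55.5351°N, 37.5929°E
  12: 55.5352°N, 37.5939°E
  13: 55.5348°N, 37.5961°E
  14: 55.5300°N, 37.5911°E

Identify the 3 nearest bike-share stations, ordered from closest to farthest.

5, 6, 3

Distances from 55.5318°N, 37.5918°E:
1: √((0.0042·111.32)² + (-0.0010·63.0)²) = √(0.218597 + 0.003969) = 0.4718 km
2: √((-0.0012·111.32)² + (-0.0028·63.0)²) = √(0.017845 + 0.031117) = 0.2213 km
3: √((-0.0007·111.32)² + (-0.0015·63.0)²) = √(0.006072 + 0.008930) = 0.1225 km
4: √((0.0030·111.32)² + (0.0032·63.0)²) = √(0.111529 + 0.040643) = 0.3901 km
5: √((0.0004·111.32)² + (0.0001·63.0)²) = √(0.001983 + 0.000040) = 0.0450 km
6: √((-0.0005·111.32)² + (0.0008·63.0)²) = √(0.003098 + 0.002540) = 0.0751 km
7: √((0.0011·111.32)² + (-0.0007·63.0)²) = √(0.014994 + 0.001945) = 0.1302 km
8: √((-0.0015·111.32)² + (-0.0005·63.0)²) = √(0.027882 + 0.000992) = 0.1699 km
9: √((0.0025·111.32)² + (-0.0017·63.0)²) = √(0.077451 + 0.011470) = 0.2982 km
10: √((0.0003·111.32)² + (0.0036·63.0)²) = √(0.001115 + 0.051438) = 0.2292 km
11: √((0.0033·111.32)² + (0.0011·63.0)²) = √(0.134950 + 0.004802) = 0.3738 km
12: √((0.0034·111.32)² + (0.0021·63.0)²) = √(0.143253 + 0.017503) = 0.4009 km
13: √((0.0030·111.32)² + (0.0043·63.0)²) = √(0.111529 + 0.073387) = 0.4300 km
14: √((-0.0018·111.32)² + (-0.0007·63.0)²) = √(0.040151 + 0.001945) = 0.2052 km
Sorted: 5 (0.0450 km) < 6 (0.0751 km) < 3 (0.1225 km) < 7 (0.1302 km) < 8 (0.1699 km) < …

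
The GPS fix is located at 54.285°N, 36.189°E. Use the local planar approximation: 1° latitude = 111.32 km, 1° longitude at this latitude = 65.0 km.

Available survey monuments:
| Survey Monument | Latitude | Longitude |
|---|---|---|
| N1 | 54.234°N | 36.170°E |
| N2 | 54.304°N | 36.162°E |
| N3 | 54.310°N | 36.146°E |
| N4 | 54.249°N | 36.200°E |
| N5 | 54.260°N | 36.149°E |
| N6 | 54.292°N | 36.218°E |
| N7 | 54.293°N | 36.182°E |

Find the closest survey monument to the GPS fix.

Distances from 54.285°N, 36.189°E:
N1: √((-0.051·111.32)² + (-0.019·65.0)²) = √(32.23196 + 1.52522) = 5.810 km
N2: √((0.019·111.32)² + (-0.027·65.0)²) = √(4.47356 + 3.08003) = 2.748 km
N3: √((0.025·111.32)² + (-0.043·65.0)²) = √(7.74509 + 7.81202) = 3.944 km
N4: √((-0.036·111.32)² + (0.011·65.0)²) = √(16.06022 + 0.51123) = 4.071 km
N5: √((-0.025·111.32)² + (-0.040·65.0)²) = √(7.74509 + 6.76000) = 3.809 km
N6: √((0.007·111.32)² + (0.029·65.0)²) = √(0.60721 + 3.55323) = 2.040 km
N7: √((0.008·111.32)² + (-0.007·65.0)²) = √(0.79310 + 0.20702) = 1.000 km
Minimum: N7 at 1.000 km.

N7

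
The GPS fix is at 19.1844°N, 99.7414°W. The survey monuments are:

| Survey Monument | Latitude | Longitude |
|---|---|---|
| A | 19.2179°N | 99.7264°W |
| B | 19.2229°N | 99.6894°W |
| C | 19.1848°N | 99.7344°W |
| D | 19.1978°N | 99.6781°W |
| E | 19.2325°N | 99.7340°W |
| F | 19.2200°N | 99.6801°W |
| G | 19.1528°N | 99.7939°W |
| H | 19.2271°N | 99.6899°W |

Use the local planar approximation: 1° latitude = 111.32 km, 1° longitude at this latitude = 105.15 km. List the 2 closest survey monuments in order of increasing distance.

C, A

Distances from 19.1844°N, 99.7414°W:
A: 4.0490 km
B: 6.9473 km
C: 0.7374 km
D: 6.8211 km
E: 5.4107 km
F: 7.5665 km
G: 6.5459 km
H: 7.2055 km
Sorted: C (0.7374 km) < A (4.0490 km) < E (5.4107 km) < G (6.5459 km) < …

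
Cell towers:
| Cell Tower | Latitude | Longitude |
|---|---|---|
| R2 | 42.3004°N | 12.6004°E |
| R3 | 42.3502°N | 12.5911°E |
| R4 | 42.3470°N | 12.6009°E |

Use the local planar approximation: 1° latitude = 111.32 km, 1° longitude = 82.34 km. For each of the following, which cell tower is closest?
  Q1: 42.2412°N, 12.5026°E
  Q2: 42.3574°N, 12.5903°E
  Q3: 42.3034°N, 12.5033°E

Q1→R2; Q2→R3; Q3→R2

Q1 at 42.2412°N, 12.5026°E:
  R2: 10.4057 km
  R3: 14.1539 km
  R4: 14.2908 km
  → nearest: R2 (10.4057 km)
Q2 at 42.3574°N, 12.5903°E:
  R2: 6.3995 km
  R3: 0.8042 km
  R4: 1.4499 km
  → nearest: R3 (0.8042 km)
Q3 at 42.3034°N, 12.5033°E:
  R2: 8.0022 km
  R3: 8.9110 km
  R4: 9.3883 km
  → nearest: R2 (8.0022 km)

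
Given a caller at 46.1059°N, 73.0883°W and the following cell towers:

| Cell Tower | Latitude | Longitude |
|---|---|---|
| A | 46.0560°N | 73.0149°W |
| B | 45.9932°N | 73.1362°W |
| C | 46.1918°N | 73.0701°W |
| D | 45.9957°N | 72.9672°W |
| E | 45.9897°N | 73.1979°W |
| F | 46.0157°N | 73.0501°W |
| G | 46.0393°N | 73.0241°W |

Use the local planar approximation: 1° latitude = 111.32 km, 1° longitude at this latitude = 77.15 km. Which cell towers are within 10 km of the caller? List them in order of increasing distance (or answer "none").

Distances from 46.1059°N, 73.0883°W:
A: √((-0.0499·111.32)² + (0.0734·77.15)²) = √(30.856558 + 32.067417) = 7.9325 km
B: √((-0.1127·111.32)² + (-0.0479·77.15)²) = √(157.396194 + 13.656609) = 13.0787 km
C: √((0.0859·111.32)² + (0.0182·77.15)²) = √(91.439264 + 1.971581) = 9.6649 km
D: √((-0.1102·111.32)² + (0.1211·77.15)²) = √(150.490673 + 87.289126) = 15.4201 km
E: √((-0.1162·111.32)² + (-0.1096·77.15)²) = √(167.324159 + 71.497848) = 15.4539 km
F: √((-0.0902·111.32)² + (0.0382·77.15)²) = √(100.822966 + 8.685575) = 10.4646 km
G: √((-0.0666·111.32)² + (0.0642·77.15)²) = √(54.966091 + 24.532506) = 8.9162 km
Threshold 10 km: A (7.9325 km), G (8.9162 km), C (9.6649 km) are within range.

A, G, C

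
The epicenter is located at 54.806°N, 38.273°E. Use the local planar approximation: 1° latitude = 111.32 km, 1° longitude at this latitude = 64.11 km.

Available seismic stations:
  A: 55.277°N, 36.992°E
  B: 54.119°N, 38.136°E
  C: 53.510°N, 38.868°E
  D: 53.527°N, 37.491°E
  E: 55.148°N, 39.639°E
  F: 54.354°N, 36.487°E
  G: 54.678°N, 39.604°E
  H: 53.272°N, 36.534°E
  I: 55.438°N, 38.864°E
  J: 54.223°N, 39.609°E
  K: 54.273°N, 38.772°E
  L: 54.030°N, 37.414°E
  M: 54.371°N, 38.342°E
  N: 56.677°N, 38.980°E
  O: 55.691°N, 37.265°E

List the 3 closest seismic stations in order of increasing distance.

Distances from 54.806°N, 38.273°E:
A: √((0.471·111.32)² + (-1.281·64.11)²) = √(2749.08526 + 6744.50084) = 97.435 km
B: √((-0.687·111.32)² + (-0.137·64.11)²) = √(5848.70706 + 77.14232) = 76.980 km
C: √((-1.296·111.32)² + (0.595·64.11)²) = √(20814.04065 + 1455.07536) = 149.228 km
D: √((-1.279·111.32)² + (-0.782·64.11)²) = √(20271.57462 + 2513.41996) = 150.947 km
E: √((0.342·111.32)² + (1.366·64.11)²) = √(1449.43454 + 7669.25101) = 95.492 km
F: √((-0.452·111.32)² + (-1.786·64.11)²) = √(2531.76426 + 13110.35534) = 125.068 km
G: √((-0.128·111.32)² + (1.331·64.11)²) = √(203.03286 + 7281.27887) = 86.512 km
H: √((-1.534·111.32)² + (-1.739·64.11)²) = √(29160.64424 + 12429.41583) = 203.936 km
I: √((0.632·111.32)² + (0.591·64.11)²) = √(4949.71909 + 1435.57708) = 79.908 km
J: √((-0.583·111.32)² + (1.336·64.11)²) = √(4211.95289 + 7336.08695) = 107.462 km
K: √((-0.533·111.32)² + (0.499·64.11)²) = √(3520.47134 + 1023.41704) = 67.408 km
L: √((-0.776·111.32)² + (-0.859·64.11)²) = √(7462.25074 + 3032.75887) = 102.445 km
M: √((-0.435·111.32)² + (0.069·64.11)²) = √(2344.90315 + 19.56815) = 48.626 km
N: √((1.871·111.32)² + (0.707·64.11)²) = √(43380.44176 + 2054.42543) = 213.155 km
O: √((0.885·111.32)² + (-1.008·64.11)²) = √(9705.83573 + 4176.11662) = 117.822 km
Sorted: M (48.626 km) < K (67.408 km) < B (76.980 km) < I (79.908 km) < G (86.512 km) < …

M, K, B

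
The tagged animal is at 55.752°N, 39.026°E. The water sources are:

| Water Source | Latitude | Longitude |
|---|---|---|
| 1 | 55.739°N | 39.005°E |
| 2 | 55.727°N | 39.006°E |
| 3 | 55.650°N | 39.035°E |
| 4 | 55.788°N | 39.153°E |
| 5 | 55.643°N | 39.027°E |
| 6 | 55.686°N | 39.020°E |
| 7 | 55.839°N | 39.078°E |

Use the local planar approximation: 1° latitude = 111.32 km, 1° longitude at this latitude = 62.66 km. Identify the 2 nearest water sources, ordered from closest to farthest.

1, 2

Distances from 55.752°N, 39.026°E:
1: 1.956 km
2: 3.052 km
3: 11.369 km
4: 8.910 km
5: 12.134 km
6: 7.357 km
7: 10.218 km
Sorted: 1 (1.956 km) < 2 (3.052 km) < 6 (7.357 km) < 4 (8.910 km) < …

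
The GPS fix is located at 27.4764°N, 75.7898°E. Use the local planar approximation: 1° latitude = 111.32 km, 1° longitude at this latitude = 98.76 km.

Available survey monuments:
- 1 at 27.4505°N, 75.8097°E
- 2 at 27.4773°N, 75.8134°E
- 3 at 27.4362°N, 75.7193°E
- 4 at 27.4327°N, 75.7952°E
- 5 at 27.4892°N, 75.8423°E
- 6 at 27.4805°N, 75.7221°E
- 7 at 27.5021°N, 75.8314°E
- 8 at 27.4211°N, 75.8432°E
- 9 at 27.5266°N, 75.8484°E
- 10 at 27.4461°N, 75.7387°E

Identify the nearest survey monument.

2

Distances from 27.4764°N, 75.7898°E:
1: 3.4893 km
2: 2.3329 km
3: 8.2767 km
4: 4.8938 km
5: 5.3771 km
6: 6.7016 km
7: 5.0064 km
8: 8.1061 km
9: 8.0450 km
10: 6.0701 km
Minimum: 2 at 2.3329 km.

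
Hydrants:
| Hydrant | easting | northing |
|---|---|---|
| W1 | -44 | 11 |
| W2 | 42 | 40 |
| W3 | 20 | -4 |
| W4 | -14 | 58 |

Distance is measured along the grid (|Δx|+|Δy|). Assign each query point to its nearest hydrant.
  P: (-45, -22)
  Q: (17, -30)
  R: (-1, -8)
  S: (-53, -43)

P→W1; Q→W3; R→W3; S→W1

P at (-45, -22):
  W1: |1| + |33| = 1 + 33 = 34
  W2: |87| + |62| = 87 + 62 = 149
  W3: |65| + |18| = 65 + 18 = 83
  W4: |31| + |80| = 31 + 80 = 111
  → nearest: W1 (34)
Q at (17, -30):
  W1: |-61| + |41| = 61 + 41 = 102
  W2: |25| + |70| = 25 + 70 = 95
  W3: |3| + |26| = 3 + 26 = 29
  W4: |-31| + |88| = 31 + 88 = 119
  → nearest: W3 (29)
R at (-1, -8):
  W1: |-43| + |19| = 43 + 19 = 62
  W2: |43| + |48| = 43 + 48 = 91
  W3: |21| + |4| = 21 + 4 = 25
  W4: |-13| + |66| = 13 + 66 = 79
  → nearest: W3 (25)
S at (-53, -43):
  W1: |9| + |54| = 9 + 54 = 63
  W2: |95| + |83| = 95 + 83 = 178
  W3: |73| + |39| = 73 + 39 = 112
  W4: |39| + |101| = 39 + 101 = 140
  → nearest: W1 (63)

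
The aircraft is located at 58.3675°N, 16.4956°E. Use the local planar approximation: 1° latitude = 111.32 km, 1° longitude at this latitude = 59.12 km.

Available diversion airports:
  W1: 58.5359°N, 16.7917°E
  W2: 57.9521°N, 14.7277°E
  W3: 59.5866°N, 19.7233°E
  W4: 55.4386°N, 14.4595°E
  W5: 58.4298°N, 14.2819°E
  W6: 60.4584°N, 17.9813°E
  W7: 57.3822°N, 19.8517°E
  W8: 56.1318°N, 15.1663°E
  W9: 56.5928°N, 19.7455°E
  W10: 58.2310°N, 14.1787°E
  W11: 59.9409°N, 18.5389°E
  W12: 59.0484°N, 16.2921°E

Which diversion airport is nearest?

Distances from 58.3675°N, 16.4956°E:
W1: 25.6488 km
W2: 114.2909 km
W3: 234.1584 km
W4: 347.5563 km
W5: 131.0576 km
W6: 248.7803 km
W7: 226.7114 km
W8: 260.9912 km
W9: 275.5818 km
W10: 137.8154 km
W11: 212.7685 km
W12: 76.7466 km
Minimum: W1 at 25.6488 km.

W1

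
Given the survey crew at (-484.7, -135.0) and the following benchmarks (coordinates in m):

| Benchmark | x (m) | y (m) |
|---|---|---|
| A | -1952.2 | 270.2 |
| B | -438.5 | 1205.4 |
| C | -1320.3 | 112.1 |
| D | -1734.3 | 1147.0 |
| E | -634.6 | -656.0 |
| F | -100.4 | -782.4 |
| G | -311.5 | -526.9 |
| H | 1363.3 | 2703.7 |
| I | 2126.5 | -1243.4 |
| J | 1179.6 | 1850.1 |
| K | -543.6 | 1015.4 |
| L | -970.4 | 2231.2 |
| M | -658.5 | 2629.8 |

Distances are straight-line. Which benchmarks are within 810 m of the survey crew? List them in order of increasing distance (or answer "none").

Distances from (-484.7, -135.0):
A: √((-1467.5)² + (405.2)²) = √(2153556.250 + 164187.040) = 1522.4 m
B: √((46.2)² + (1340.4)²) = √(2134.440 + 1796672.160) = 1341.2 m
C: √((-835.6)² + (247.1)²) = √(698227.360 + 61058.410) = 871.4 m
D: √((-1249.6)² + (1282.0)²) = √(1561500.160 + 1643524.000) = 1790.3 m
E: √((-149.9)² + (-521.0)²) = √(22470.010 + 271441.000) = 542.1 m
F: √((384.3)² + (-647.4)²) = √(147686.490 + 419126.760) = 752.9 m
G: √((173.2)² + (-391.9)²) = √(29998.240 + 153585.610) = 428.5 m
H: √((1848.0)² + (2838.7)²) = √(3415104.000 + 8058217.690) = 3387.2 m
I: √((2611.2)² + (-1108.4)²) = √(6818365.440 + 1228550.560) = 2836.7 m
J: √((1664.3)² + (1985.1)²) = √(2769894.490 + 3940622.010) = 2590.5 m
K: √((-58.9)² + (1150.4)²) = √(3469.210 + 1323420.160) = 1151.9 m
L: √((-485.7)² + (2366.2)²) = √(235904.490 + 5598902.440) = 2415.5 m
M: √((-173.8)² + (2764.8)²) = √(30206.440 + 7644119.040) = 2770.3 m
Threshold 810 m: G (428.5 m), E (542.1 m), F (752.9 m) are within range.

G, E, F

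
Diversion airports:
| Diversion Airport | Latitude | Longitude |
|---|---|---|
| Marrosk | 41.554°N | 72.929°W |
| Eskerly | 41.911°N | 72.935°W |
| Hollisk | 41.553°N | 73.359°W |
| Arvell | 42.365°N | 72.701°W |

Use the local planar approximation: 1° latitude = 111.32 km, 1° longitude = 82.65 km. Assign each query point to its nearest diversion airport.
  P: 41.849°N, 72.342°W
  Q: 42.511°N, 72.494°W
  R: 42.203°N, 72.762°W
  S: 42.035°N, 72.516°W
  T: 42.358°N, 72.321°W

P at 41.849°N, 72.342°W:
  Marrosk: √((-0.295·111.32)² + (-0.587·82.65)²) = √(1078.42619 + 2353.75859) = 58.585 km
  Eskerly: √((0.062·111.32)² + (-0.593·82.65)²) = √(47.63540 + 2402.12223) = 49.495 km
  Hollisk: √((-0.296·111.32)² + (-1.017·82.65)²) = √(1085.74995 + 7065.25143) = 90.283 km
  Arvell: √((0.516·111.32)² + (-0.359·82.65)²) = √(3299.48227 + 880.38901) = 64.652 km
  → nearest: Eskerly (49.495 km)
Q at 42.511°N, 72.494°W:
  Marrosk: √((-0.957·111.32)² + (-0.435·82.65)²) = √(11349.33122 + 1292.60023) = 112.436 km
  Eskerly: √((-0.600·111.32)² + (-0.441·82.65)²) = √(4461.17126 + 1328.50409) = 76.090 km
  Hollisk: √((-0.958·111.32)² + (-0.865·82.65)²) = √(11373.06218 + 5111.14181) = 128.391 km
  Arvell: √((-0.146·111.32)² + (-0.207·82.65)²) = √(264.15091 + 292.70248) = 23.598 km
  → nearest: Arvell (23.598 km)
R at 42.203°N, 72.762°W:
  Marrosk: √((-0.649·111.32)² + (-0.167·82.65)²) = √(5219.58277 + 190.51039) = 73.553 km
  Eskerly: √((-0.292·111.32)² + (-0.173·82.65)²) = √(1056.60363 + 204.44567) = 35.511 km
  Hollisk: √((-0.650·111.32)² + (-0.597·82.65)²) = √(5235.68016 + 2434.63790) = 87.580 km
  Arvell: √((0.162·111.32)² + (0.061·82.65)²) = √(325.21939 + 25.41823) = 18.725 km
  → nearest: Arvell (18.725 km)
S at 42.035°N, 72.516°W:
  Marrosk: √((-0.481·111.32)² + (-0.413·82.65)²) = √(2867.05846 + 1165.16068) = 63.500 km
  Eskerly: √((-0.124·111.32)² + (-0.419·82.65)²) = √(190.54158 + 1199.26114) = 37.280 km
  Hollisk: √((-0.482·111.32)² + (-0.843·82.65)²) = √(2878.99209 + 4854.45931) = 87.940 km
  Arvell: √((0.330·111.32)² + (-0.185·82.65)²) = √(1349.50431 + 233.79175) = 39.791 km
  → nearest: Eskerly (37.280 km)
T at 42.358°N, 72.321°W:
  Marrosk: √((-0.804·111.32)² + (-0.608·82.65)²) = √(8010.47912 + 2525.18310) = 102.643 km
  Eskerly: √((-0.447·111.32)² + (-0.614·82.65)²) = √(2476.06158 + 2575.26816) = 71.073 km
  Hollisk: √((-0.805·111.32)² + (-1.038·82.65)²) = √(8030.41808 + 7360.04421) = 124.058 km
  Arvell: √((0.007·111.32)² + (-0.380·82.65)²) = √(0.60721 + 986.39965) = 31.417 km
  → nearest: Arvell (31.417 km)

P→Eskerly; Q→Arvell; R→Arvell; S→Eskerly; T→Arvell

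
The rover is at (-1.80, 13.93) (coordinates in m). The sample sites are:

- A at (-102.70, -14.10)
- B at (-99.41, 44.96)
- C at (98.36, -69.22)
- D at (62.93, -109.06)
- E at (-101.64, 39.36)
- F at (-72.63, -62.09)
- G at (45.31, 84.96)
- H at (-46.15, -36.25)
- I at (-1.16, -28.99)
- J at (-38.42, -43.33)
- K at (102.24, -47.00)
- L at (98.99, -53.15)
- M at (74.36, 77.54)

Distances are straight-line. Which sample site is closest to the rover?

Distances from (-1.80, 13.93):
A: 104.72 m
B: 102.42 m
C: 130.18 m
D: 138.98 m
E: 103.03 m
F: 103.90 m
G: 85.23 m
H: 66.97 m
I: 42.92 m
J: 67.97 m
K: 120.57 m
L: 121.07 m
M: 99.23 m
Minimum: I at 42.92 m.

I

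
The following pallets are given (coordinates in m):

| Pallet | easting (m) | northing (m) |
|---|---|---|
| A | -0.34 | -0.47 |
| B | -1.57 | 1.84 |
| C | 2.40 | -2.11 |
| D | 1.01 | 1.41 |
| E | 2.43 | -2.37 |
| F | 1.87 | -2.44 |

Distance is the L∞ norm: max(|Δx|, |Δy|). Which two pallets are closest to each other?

C and E

Pairwise distances:
A–B: 2.31 m
A–C: 2.74 m
A–D: 1.88 m
A–E: 2.77 m
A–F: 2.21 m
B–C: 3.97 m
B–D: 2.58 m
B–E: 4.21 m
B–F: 4.28 m
C–D: 3.52 m
C–E: 0.26 m
C–F: 0.53 m
D–E: 3.78 m
D–F: 3.85 m
E–F: 0.56 m
Closest pair: C–E at 0.26 m.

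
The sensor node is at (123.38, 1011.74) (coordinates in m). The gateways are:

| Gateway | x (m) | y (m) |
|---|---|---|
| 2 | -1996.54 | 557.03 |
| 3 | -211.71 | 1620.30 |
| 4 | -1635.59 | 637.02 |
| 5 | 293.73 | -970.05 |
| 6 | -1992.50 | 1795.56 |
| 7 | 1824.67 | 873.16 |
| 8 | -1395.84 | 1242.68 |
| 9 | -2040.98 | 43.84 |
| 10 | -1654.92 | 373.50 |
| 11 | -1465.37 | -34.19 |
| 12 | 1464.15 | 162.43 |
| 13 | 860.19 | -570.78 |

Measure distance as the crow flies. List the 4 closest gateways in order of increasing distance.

Distances from (123.38, 1011.74):
2: 2168.14 m
3: 694.72 m
4: 1798.44 m
5: 1989.10 m
6: 2256.40 m
7: 1706.92 m
8: 1536.67 m
9: 2370.92 m
10: 1889.37 m
11: 1902.13 m
12: 1587.13 m
13: 1745.64 m
Sorted: 3 (694.72 m) < 8 (1536.67 m) < 12 (1587.13 m) < 7 (1706.92 m) < 13 (1745.64 m) < 4 (1798.44 m) < …

3, 8, 12, 7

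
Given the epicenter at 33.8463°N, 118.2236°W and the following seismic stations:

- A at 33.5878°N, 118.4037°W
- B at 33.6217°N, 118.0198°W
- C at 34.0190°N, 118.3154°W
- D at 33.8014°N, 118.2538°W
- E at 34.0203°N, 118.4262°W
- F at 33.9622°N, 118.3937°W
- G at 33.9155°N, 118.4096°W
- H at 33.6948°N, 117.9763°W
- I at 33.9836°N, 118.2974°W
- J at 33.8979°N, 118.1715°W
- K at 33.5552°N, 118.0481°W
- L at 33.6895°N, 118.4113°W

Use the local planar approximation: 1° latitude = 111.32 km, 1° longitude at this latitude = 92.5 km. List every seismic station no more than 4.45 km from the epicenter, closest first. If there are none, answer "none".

none

Distances from 33.8463°N, 118.2236°W:
A: √((-0.2585·111.32)² + (-0.1801·92.5)²) = √(828.070837 + 277.530611) = 33.2506 km
B: √((-0.2246·111.32)² + (0.2038·92.5)²) = √(625.123606 + 355.379052) = 31.3130 km
C: √((0.1727·111.32)² + (-0.0918·92.5)²) = √(369.599241 + 72.105572) = 21.0168 km
D: √((-0.0449·111.32)² + (-0.0302·92.5)²) = √(24.982683 + 7.803642) = 5.7259 km
E: √((0.1740·111.32)² + (-0.2026·92.5)²) = √(375.184503 + 351.206340) = 26.9516 km
F: √((0.1159·111.32)² + (-0.1701·92.5)²) = √(166.461294 + 247.566623) = 20.3477 km
G: √((0.0692·111.32)² + (-0.1860·92.5)²) = √(59.341509 + 296.012025) = 18.8508 km
H: √((-0.1515·111.32)² + (0.2473·92.5)²) = √(284.427550 + 523.277063) = 28.4201 km
I: √((0.1373·111.32)² + (-0.0738·92.5)²) = √(233.607870 + 46.601102) = 16.7394 km
J: √((0.0516·111.32)² + (0.0521·92.5)²) = √(32.994823 + 23.225171) = 7.4980 km
K: √((-0.2911·111.32)² + (0.1755·92.5)²) = √(1050.100357 + 263.534639) = 36.2441 km
L: √((-0.1568·111.32)² + (-0.1877·92.5)²) = √(304.676187 + 301.447725) = 24.6196 km
Threshold 4.45 km: none within range.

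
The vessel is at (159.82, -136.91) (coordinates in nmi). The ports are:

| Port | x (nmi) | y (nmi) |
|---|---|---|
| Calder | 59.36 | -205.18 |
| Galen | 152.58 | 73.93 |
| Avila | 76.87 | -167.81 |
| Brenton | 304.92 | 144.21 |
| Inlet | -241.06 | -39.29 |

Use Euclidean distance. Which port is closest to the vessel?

Avila

Distances from (159.82, -136.91):
Calder: √((-100.46)² + (-68.27)²) = √(10092.2116 + 4660.7929) = 121.46 nmi
Galen: √((-7.24)² + (210.84)²) = √(52.4176 + 44453.5056) = 210.96 nmi
Avila: √((-82.95)² + (-30.90)²) = √(6880.7025 + 954.8100) = 88.52 nmi
Brenton: √((145.10)² + (281.12)²) = √(21054.0100 + 79028.4544) = 316.36 nmi
Inlet: √((-400.88)² + (97.62)²) = √(160704.7744 + 9529.6644) = 412.59 nmi
Minimum: Avila at 88.52 nmi.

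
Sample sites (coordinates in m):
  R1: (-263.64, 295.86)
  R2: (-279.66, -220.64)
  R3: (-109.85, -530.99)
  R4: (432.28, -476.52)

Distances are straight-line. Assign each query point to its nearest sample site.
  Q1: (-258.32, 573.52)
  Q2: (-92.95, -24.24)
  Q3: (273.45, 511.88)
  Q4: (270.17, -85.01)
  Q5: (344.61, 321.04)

Q1 at (-258.32, 573.52):
  R1: 277.71 m
  R2: 794.45 m
  R3: 1114.44 m
  R4: 1256.79 m
  → nearest: R1 (277.71 m)
Q2 at (-92.95, -24.24):
  R1: 362.77 m
  R2: 270.99 m
  R3: 507.03 m
  R4: 693.13 m
  → nearest: R2 (270.99 m)
Q3 at (273.45, 511.88):
  R1: 578.90 m
  R2: 917.89 m
  R3: 1111.08 m
  R4: 1001.08 m
  → nearest: R1 (578.90 m)
Q4 at (270.17, -85.01):
  R1: 655.76 m
  R2: 566.31 m
  R3: 585.93 m
  R4: 423.74 m
  → nearest: R4 (423.74 m)
Q5 at (344.61, 321.04):
  R1: 608.77 m
  R2: 826.52 m
  R3: 965.65 m
  R4: 802.36 m
  → nearest: R1 (608.77 m)

Q1→R1; Q2→R2; Q3→R1; Q4→R4; Q5→R1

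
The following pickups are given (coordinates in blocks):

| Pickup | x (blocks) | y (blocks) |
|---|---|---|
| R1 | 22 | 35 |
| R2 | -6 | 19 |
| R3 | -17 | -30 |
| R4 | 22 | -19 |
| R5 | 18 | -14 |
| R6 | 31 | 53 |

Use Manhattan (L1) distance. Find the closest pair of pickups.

R4 and R5

Pairwise distances:
R1–R2: |-28| + |-16| = 28 + 16 = 44 blocks
R1–R3: |-39| + |-65| = 39 + 65 = 104 blocks
R1–R4: |0| + |-54| = 0 + 54 = 54 blocks
R1–R5: |-4| + |-49| = 4 + 49 = 53 blocks
R1–R6: |9| + |18| = 9 + 18 = 27 blocks
R2–R3: |-11| + |-49| = 11 + 49 = 60 blocks
R2–R4: |28| + |-38| = 28 + 38 = 66 blocks
R2–R5: |24| + |-33| = 24 + 33 = 57 blocks
R2–R6: |37| + |34| = 37 + 34 = 71 blocks
R3–R4: |39| + |11| = 39 + 11 = 50 blocks
R3–R5: |35| + |16| = 35 + 16 = 51 blocks
R3–R6: |48| + |83| = 48 + 83 = 131 blocks
R4–R5: |-4| + |5| = 4 + 5 = 9 blocks
R4–R6: |9| + |72| = 9 + 72 = 81 blocks
R5–R6: |13| + |67| = 13 + 67 = 80 blocks
Closest pair: R4–R5 at 9 blocks.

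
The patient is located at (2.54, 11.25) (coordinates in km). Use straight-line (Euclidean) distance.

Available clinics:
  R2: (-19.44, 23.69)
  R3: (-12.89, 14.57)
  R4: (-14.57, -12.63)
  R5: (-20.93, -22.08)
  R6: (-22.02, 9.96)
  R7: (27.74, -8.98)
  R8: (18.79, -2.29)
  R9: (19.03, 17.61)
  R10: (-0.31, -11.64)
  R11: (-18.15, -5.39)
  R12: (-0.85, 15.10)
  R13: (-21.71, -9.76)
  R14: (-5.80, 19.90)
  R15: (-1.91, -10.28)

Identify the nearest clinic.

R12

Distances from (2.54, 11.25):
R2: √((-21.98)² + (12.44)²) = √(483.1204 + 154.7536) = 25.26 km
R3: √((-15.43)² + (3.32)²) = √(238.0849 + 11.0224) = 15.78 km
R4: √((-17.11)² + (-23.88)²) = √(292.7521 + 570.2544) = 29.38 km
R5: √((-23.47)² + (-33.33)²) = √(550.8409 + 1110.8889) = 40.76 km
R6: √((-24.56)² + (-1.29)²) = √(603.1936 + 1.6641) = 24.59 km
R7: √((25.20)² + (-20.23)²) = √(635.0400 + 409.2529) = 32.32 km
R8: √((16.25)² + (-13.54)²) = √(264.0625 + 183.3316) = 21.15 km
R9: √((16.49)² + (6.36)²) = √(271.9201 + 40.4496) = 17.67 km
R10: √((-2.85)² + (-22.89)²) = √(8.1225 + 523.9521) = 23.07 km
R11: √((-20.69)² + (-16.64)²) = √(428.0761 + 276.8896) = 26.55 km
R12: √((-3.39)² + (3.85)²) = √(11.4921 + 14.8225) = 5.13 km
R13: √((-24.25)² + (-21.01)²) = √(588.0625 + 441.4201) = 32.09 km
R14: √((-8.34)² + (8.65)²) = √(69.5556 + 74.8225) = 12.02 km
R15: √((-4.45)² + (-21.53)²) = √(19.8025 + 463.5409) = 21.99 km
Minimum: R12 at 5.13 km.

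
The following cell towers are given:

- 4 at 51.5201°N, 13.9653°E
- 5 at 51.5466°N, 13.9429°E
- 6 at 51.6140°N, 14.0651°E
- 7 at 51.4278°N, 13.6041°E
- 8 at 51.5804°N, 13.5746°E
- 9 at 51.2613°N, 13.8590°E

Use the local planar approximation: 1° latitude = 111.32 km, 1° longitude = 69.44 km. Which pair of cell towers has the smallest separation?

Pairwise distances:
4–5: 3.3349 km
4–6: 12.5416 km
4–7: 27.1047 km
4–8: 27.9483 km
4–9: 29.7402 km
5–6: 11.3269 km
5–7: 26.9885 km
5–8: 25.8501 km
5–9: 32.2895 km
6–7: 38.1366 km
6–8: 34.2651 km
6–9: 41.7896 km
7–8: 17.1105 km
7–9: 25.6288 km
8–9: 40.6428 km
Closest pair: 4–5 at 3.3349 km.

4 and 5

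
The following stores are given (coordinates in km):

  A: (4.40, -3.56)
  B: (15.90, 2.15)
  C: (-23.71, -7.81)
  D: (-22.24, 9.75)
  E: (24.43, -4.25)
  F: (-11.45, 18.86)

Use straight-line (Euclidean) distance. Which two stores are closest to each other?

B and E

Pairwise distances:
A–B: 12.84 km
A–C: 28.43 km
A–D: 29.78 km
A–E: 20.04 km
A–F: 27.46 km
B–C: 40.84 km
B–D: 38.89 km
B–E: 10.66 km
B–F: 32.05 km
C–D: 17.62 km
C–E: 48.27 km
C–F: 29.35 km
D–E: 48.72 km
D–F: 14.12 km
E–F: 42.68 km
Closest pair: B–E at 10.66 km.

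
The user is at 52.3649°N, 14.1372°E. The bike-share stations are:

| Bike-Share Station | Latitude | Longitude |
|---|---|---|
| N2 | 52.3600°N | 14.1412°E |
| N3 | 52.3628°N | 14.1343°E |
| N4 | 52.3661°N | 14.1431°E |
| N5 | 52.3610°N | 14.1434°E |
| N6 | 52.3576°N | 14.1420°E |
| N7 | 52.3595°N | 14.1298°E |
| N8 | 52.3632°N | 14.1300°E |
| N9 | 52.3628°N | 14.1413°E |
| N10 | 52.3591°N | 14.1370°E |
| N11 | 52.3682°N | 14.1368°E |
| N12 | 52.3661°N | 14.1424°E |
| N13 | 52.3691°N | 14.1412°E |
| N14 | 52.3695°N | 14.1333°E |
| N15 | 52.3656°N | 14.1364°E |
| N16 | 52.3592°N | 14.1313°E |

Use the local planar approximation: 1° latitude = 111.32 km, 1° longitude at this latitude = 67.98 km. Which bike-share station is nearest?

N15

Distances from 52.3649°N, 14.1372°E:
N2: √((-0.0049·111.32)² + (0.0040·67.98)²) = √(0.297535 + 0.073940) = 0.6095 km
N3: √((-0.0021·111.32)² + (-0.0029·67.98)²) = √(0.054649 + 0.038865) = 0.3058 km
N4: √((0.0012·111.32)² + (0.0059·67.98)²) = √(0.017845 + 0.160867) = 0.4227 km
N5: √((-0.0039·111.32)² + (0.0062·67.98)²) = √(0.188484 + 0.177642) = 0.6051 km
N6: √((-0.0073·111.32)² + (0.0048·67.98)²) = √(0.660377 + 0.106474) = 0.8757 km
N7: √((-0.0054·111.32)² + (-0.0074·67.98)²) = √(0.361355 + 0.253061) = 0.7838 km
N8: √((-0.0017·111.32)² + (-0.0072·67.98)²) = √(0.035813 + 0.239567) = 0.5248 km
N9: √((-0.0021·111.32)² + (0.0041·67.98)²) = √(0.054649 + 0.077684) = 0.3638 km
N10: √((-0.0058·111.32)² + (-0.0002·67.98)²) = √(0.416872 + 0.000185) = 0.6458 km
N11: √((0.0033·111.32)² + (-0.0004·67.98)²) = √(0.134950 + 0.000739) = 0.3684 km
N12: √((0.0012·111.32)² + (0.0052·67.98)²) = √(0.017845 + 0.124959) = 0.3779 km
N13: √((0.0042·111.32)² + (0.0040·67.98)²) = √(0.218597 + 0.073940) = 0.5409 km
N14: √((0.0046·111.32)² + (-0.0039·67.98)²) = √(0.262218 + 0.070290) = 0.5766 km
N15: √((0.0007·111.32)² + (-0.0008·67.98)²) = √(0.006072 + 0.002958) = 0.0950 km
N16: √((-0.0057·111.32)² + (-0.0059·67.98)²) = √(0.402621 + 0.160867) = 0.7507 km
Minimum: N15 at 0.0950 km.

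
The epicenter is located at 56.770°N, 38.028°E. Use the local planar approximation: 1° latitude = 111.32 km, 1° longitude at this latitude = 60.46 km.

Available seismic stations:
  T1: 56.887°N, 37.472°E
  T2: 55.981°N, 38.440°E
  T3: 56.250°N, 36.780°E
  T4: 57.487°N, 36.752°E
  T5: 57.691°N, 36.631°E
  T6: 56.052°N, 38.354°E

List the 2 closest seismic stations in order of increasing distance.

Distances from 56.770°N, 38.028°E:
T1: √((0.117·111.32)² + (-0.556·60.46)²) = √(169.63604 + 1130.01932) = 36.051 km
T2: √((-0.789·111.32)² + (0.412·60.46)²) = √(7714.36888 + 620.48419) = 91.295 km
T3: √((-0.520·111.32)² + (-1.248·60.46)²) = √(3350.83530 + 5693.31819) = 95.101 km
T4: √((0.717·111.32)² + (-1.276·60.46)²) = √(6370.66409 + 5951.65344) = 111.006 km
T5: √((0.921·111.32)² + (-1.397·60.46)²) = √(10511.52326 + 7133.93418) = 132.836 km
T6: √((-0.718·111.32)² + (0.326·60.46)²) = √(6388.44682 + 388.48252) = 82.322 km
Sorted: T1 (36.051 km) < T6 (82.322 km) < T2 (91.295 km) < T3 (95.101 km) < …

T1, T6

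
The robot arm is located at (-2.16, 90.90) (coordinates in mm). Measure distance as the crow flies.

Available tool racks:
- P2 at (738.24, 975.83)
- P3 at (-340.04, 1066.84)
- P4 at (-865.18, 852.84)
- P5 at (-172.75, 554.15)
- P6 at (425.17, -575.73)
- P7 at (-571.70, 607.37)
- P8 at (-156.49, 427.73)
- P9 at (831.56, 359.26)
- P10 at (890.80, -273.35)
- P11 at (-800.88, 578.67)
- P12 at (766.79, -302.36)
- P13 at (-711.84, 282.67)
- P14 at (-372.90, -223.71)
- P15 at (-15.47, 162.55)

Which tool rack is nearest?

P15

Distances from (-2.16, 90.90):
P2: √((740.40)² + (884.93)²) = √(548192.1600 + 783101.1049) = 1153.82 mm
P3: √((-337.88)² + (975.94)²) = √(114162.8944 + 952458.8836) = 1032.77 mm
P4: √((-863.02)² + (761.94)²) = √(744803.5204 + 580552.5636) = 1151.24 mm
P5: √((-170.59)² + (463.25)²) = √(29100.9481 + 214600.5625) = 493.66 mm
P6: √((427.33)² + (-666.63)²) = √(182610.9289 + 444395.5569) = 791.84 mm
P7: √((-569.54)² + (516.47)²) = √(324375.8116 + 266741.2609) = 768.84 mm
P8: √((-154.33)² + (336.83)²) = √(23817.7489 + 113454.4489) = 370.50 mm
P9: √((833.72)² + (268.36)²) = √(695089.0384 + 72017.0896) = 875.85 mm
P10: √((892.96)² + (-364.25)²) = √(797377.5616 + 132678.0625) = 964.39 mm
P11: √((-798.72)² + (487.77)²) = √(637953.6384 + 237919.5729) = 935.88 mm
P12: √((768.95)² + (-393.26)²) = √(591284.1025 + 154653.4276) = 863.68 mm
P13: √((-709.68)² + (191.77)²) = √(503645.7024 + 36775.7329) = 735.13 mm
P14: √((-370.74)² + (-314.61)²) = √(137448.1476 + 98979.4521) = 486.24 mm
P15: √((-13.31)² + (71.65)²) = √(177.1561 + 5133.7225) = 72.88 mm
Minimum: P15 at 72.88 mm.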